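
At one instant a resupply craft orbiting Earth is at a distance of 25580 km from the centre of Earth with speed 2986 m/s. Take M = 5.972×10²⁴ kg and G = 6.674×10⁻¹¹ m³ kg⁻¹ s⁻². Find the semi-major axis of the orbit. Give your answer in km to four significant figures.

μ = GM = 6.674×10⁻¹¹ × 5.972×10²⁴ = 3.986×10¹⁴ m³/s².
r = 2.558×10⁷ m.
Vis-viva rearranged: 1/a = 2/r − v²/μ = 7.819×10⁻⁸ − 2.237×10⁻⁸ = 5.582×10⁻⁸ m⁻¹.
a = 1.792×10⁷ m = 17916 km.

a ≈ 17920 km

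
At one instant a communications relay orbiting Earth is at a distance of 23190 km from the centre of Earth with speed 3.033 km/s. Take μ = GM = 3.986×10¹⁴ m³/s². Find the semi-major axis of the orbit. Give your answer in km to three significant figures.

r = 2.319×10⁷ m.
Specific orbital energy ε = v²/2 − μ/r = (3033)²/2 − 3.986×10¹⁴/2.319×10⁷ = -1.259×10⁷ J/kg.
Since ε = −μ/(2a), a = −μ/(2ε) = 1.583×10⁷ m = 15831 km.

a ≈ 15800 km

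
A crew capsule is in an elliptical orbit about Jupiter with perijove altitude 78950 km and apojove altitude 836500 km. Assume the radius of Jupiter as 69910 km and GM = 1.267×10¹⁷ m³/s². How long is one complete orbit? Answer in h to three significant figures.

r_p = 69910 + 78950 = 148860 km = 1.4886×10⁸ m.
r_a = 69910 + 836500 = 906410 km = 9.0641×10⁸ m.
Semi-major axis a = (r_p + r_a)/2 = (1.4886×10⁵ + 9.0641×10⁵)/2 = 5.2764×10⁵ km = 5.276×10⁸ m.
By Kepler's third law T = 2π√(a³/μ) = 2π × 3.405×10⁴ = 2.139×10⁵ s.
= 59.43 h.

T ≈ 59.4 h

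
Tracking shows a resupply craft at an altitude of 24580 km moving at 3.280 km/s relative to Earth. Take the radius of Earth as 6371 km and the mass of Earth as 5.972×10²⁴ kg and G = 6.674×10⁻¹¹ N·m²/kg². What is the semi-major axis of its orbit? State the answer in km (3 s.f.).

μ = GM = 6.674×10⁻¹¹ × 5.972×10²⁴ = 3.986×10¹⁴ m³/s².
r = 6371 + 24580 = 30951 km = 3.095×10⁷ m.
Specific orbital energy ε = v²/2 − μ/r = (3280)²/2 − 3.986×10¹⁴/3.095×10⁷ = -7.498×10⁶ J/kg.
Since ε = −μ/(2a), a = −μ/(2ε) = 2.658×10⁷ m = 26577 km.

a ≈ 26600 km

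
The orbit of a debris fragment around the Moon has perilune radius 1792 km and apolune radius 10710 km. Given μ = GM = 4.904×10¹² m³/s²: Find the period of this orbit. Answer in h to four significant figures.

Semi-major axis a = (r_p + r_a)/2 = (1792.0 + 10710)/2 = 6251.0 km = 6.251×10⁶ m.
By Kepler's third law T = 2π√(a³/μ) = 2π × 7.057×10³ = 4.434×10⁴ s.
= 12.32 h.

T ≈ 12.32 h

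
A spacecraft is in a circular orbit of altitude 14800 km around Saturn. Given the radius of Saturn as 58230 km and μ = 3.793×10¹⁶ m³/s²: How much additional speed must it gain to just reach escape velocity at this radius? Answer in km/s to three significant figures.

Δv ≈ 9.44 km/s

r = 58230 + 14800 = 73030 km = 7.3030×10⁷ m.
Circular speed v_c = √(μ/r) = 22790 m/s.
Escape speed v_esc = √(2μ/r) = √2 × v_c = 32230 m/s.
Δv = v_esc − v_c = 9440 m/s = 9.440 km/s.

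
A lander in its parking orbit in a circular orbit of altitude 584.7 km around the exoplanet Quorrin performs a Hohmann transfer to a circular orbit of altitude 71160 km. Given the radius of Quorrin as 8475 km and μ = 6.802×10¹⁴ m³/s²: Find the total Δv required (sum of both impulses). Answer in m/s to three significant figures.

r₁ = 8475 + 584.7 = 9059.7 km = 9.0597×10⁶ m.
r₂ = 8475 + 71160 = 79635 km = 7.9635×10⁷ m.
Transfer ellipse a_t = (r₁ + r₂)/2 = 4.435×10⁷ m.
At r₁: circular v_c1 = √(μ/r₁) = 8665 m/s; transfer-periapsis v_p = √[μ(2/r₁ − 1/a_t)] = 11610 m/s.
Δv₁ = v_p − v_c1 = 2946 m/s.
At r₂: circular v_c2 = √(μ/r₂) = 2923 m/s; transfer-apoapsis v_a = √[μ(2/r₂ − 1/a_t)] = 1321 m/s.
Δv₂ = v_c2 − v_a = 1602 m/s.
Total Δv = Δv₁ + Δv₂ = 4548 m/s.

Δv_total ≈ 4550 m/s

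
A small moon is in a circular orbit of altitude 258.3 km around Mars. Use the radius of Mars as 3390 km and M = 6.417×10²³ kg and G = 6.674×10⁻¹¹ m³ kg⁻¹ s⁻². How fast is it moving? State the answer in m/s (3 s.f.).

v ≈ 3430 m/s

μ = GM = 6.674×10⁻¹¹ × 6.417×10²³ = 4.283×10¹³ m³/s².
r = 3390 + 258.3 = 3648.3 km = 3.6483×10⁶ m.
For a circular orbit v = √(μ/r) = √(4.283×10¹³ / 3.648×10⁶) = √(1.174×10⁷) = 3426 m/s.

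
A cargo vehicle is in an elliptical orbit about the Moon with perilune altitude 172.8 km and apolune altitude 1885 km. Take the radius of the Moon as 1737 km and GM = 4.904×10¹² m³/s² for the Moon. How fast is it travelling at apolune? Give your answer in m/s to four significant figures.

r_p = 1737 + 172.8 = 1909.8 km = 1.9098×10⁶ m.
r_a = 1737 + 1885 = 3622.0 km = 3.6220×10⁶ m.
Semi-major axis a = (r_p + r_a)/2 = 2765.9 km = 2.766×10⁶ m.
Vis-viva: v² = μ(2/r − 1/a) = 4.904×10¹² × (5.522×10⁻⁷ − 3.615×10⁻⁷) = 9.349×10⁵ m²/s².
v = 966.9 m/s.

v ≈ 966.9 m/s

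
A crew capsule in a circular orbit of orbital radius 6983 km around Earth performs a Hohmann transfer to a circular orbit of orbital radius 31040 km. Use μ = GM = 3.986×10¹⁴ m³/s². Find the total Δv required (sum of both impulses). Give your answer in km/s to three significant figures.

Δv_total ≈ 3.51 km/s

r₁ = 6983 km = 6.983×10⁶ m.
r₂ = 31040 km = 3.104×10⁷ m.
Transfer ellipse a_t = (r₁ + r₂)/2 = 1.901×10⁷ m.
At r₁: circular v_c1 = √(μ/r₁) = 7555 m/s; transfer-perigee v_p = √[μ(2/r₁ − 1/a_t)] = 9654 m/s.
Δv₁ = v_p − v_c1 = 2099 m/s.
At r₂: circular v_c2 = √(μ/r₂) = 3584 m/s; transfer-apogee v_a = √[μ(2/r₂ − 1/a_t)] = 2172 m/s.
Δv₂ = v_c2 − v_a = 1412 m/s.
Total Δv = Δv₁ + Δv₂ = 3510 m/s = 3.510 km/s.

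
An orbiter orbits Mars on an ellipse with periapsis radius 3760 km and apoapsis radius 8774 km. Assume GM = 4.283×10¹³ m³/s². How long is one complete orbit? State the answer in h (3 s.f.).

T ≈ 4.18 h

Semi-major axis a = (r_p + r_a)/2 = (3760.0 + 8774.0)/2 = 6267.0 km = 6.267×10⁶ m.
By Kepler's third law T = 2π√(a³/μ) = 2π × 2.397×10³ = 1.506×10⁴ s.
= 4.184 h.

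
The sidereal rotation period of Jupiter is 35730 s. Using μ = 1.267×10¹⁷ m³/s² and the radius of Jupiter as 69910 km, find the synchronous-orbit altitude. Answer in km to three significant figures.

h_sync ≈ 90100 km

A synchronous orbit has period T, so by Kepler's third law a = (μT²/4π²)^(1/3).
μT²/4π² = 1.267×10¹⁷ × (3.573×10⁴)² / 39.48 = 4.097×10²⁴ m³.
a = 1.600×10⁸ m = 1.6002×10⁵ km.
Altitude h = a − R = 1.6002×10⁵ − 69910 = 90105 km.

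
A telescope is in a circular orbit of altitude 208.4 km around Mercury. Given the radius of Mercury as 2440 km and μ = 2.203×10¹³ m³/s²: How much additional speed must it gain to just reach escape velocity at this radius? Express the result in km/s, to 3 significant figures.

r = 2440 + 208.4 = 2648.4 km = 2.6484×10⁶ m.
Circular speed v_c = √(μ/r) = 2884 m/s.
Escape speed v_esc = √(2μ/r) = √2 × v_c = 4079 m/s.
Δv = v_esc − v_c = 1195 m/s = 1.195 km/s.

Δv ≈ 1.19 km/s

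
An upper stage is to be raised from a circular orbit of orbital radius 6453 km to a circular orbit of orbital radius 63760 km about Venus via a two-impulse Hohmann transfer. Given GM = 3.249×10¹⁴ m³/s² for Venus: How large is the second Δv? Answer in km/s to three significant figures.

r₁ = 6453 km = 6.453×10⁶ m.
r₂ = 63760 km = 6.376×10⁷ m.
Transfer ellipse a_t = (r₁ + r₂)/2 = 3.511×10⁷ m.
At r₁: circular v_c1 = √(μ/r₁) = 7096 m/s; transfer-periapsis v_p = √[μ(2/r₁ − 1/a_t)] = 9563 m/s.
At r₂: circular v_c2 = √(μ/r₂) = 2257 m/s; transfer-apoapsis v_a = √[μ(2/r₂ − 1/a_t)] = 967.8 m/s.
Δv₂ = v_c2 − v_a = 1290 m/s.
= 1.290 km/s.

Δv ≈ 1.29 km/s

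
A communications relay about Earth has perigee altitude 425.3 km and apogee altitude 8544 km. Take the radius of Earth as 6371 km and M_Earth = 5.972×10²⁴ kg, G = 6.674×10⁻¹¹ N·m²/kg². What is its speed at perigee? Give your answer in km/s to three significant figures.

v ≈ 8.98 km/s

μ = GM = 6.674×10⁻¹¹ × 5.972×10²⁴ = 3.986×10¹⁴ m³/s².
r_p = 6371 + 425.3 = 6796.3 km = 6.7963×10⁶ m.
r_a = 6371 + 8544 = 14915 km = 1.4915×10⁷ m.
Semi-major axis a = (r_p + r_a)/2 = 10856 km = 1.086×10⁷ m.
Vis-viva: v² = μ(2/r − 1/a) = 3.986×10¹⁴ × (2.943×10⁻⁷ − 9.212×10⁻⁸) = 8.058×10⁷ m²/s².
v = 8976 m/s = 8.976 km/s.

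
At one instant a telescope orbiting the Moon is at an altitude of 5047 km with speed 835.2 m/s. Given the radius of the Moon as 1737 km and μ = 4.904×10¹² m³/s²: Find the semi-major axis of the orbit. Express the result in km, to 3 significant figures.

r = 1737 + 5047 = 6784.0 km = 6.784×10⁶ m.
Vis-viva rearranged: 1/a = 2/r − v²/μ = 2.948×10⁻⁷ − 1.422×10⁻⁷ = 1.526×10⁻⁷ m⁻¹.
a = 6.554×10⁶ m = 6554.4 km.

a ≈ 6550 km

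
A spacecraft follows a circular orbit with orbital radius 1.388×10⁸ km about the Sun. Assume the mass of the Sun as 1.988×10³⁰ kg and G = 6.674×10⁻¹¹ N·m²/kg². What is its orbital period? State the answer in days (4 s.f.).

T ≈ 326.5 days

μ = GM = 6.674×10⁻¹¹ × 1.988×10³⁰ = 1.327×10²⁰ m³/s².
r = 1.388×10⁸ km = 1.388×10¹¹ m.
Kepler's third law: T = 2π√(r³/μ) = 2π√((1.388×10¹¹)³ / 1.327×10²⁰).
r³/μ = 2.015×10¹³ s², so T = 2π × 4.489×10⁶ = 2.821×10⁷ s.
Converting: 2.821×10⁷ s ÷ 86400 = 326.5 days.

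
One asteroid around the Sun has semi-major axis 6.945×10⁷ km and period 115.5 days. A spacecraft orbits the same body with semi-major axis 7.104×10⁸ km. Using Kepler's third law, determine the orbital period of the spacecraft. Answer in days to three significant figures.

Kepler's third law: T² ∝ a³, so T₂ = T₁ (a₂/a₁)^(3/2).
a₂/a₁ = 10.23, (a₂/a₁)^(3/2) = 32.71.
T₂ = 115.5 × 32.71 = 3779 days.

T₂ ≈ 3780 days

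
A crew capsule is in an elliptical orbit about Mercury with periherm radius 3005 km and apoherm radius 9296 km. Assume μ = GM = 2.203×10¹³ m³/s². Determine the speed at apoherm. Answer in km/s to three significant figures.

Semi-major axis a = (r_p + r_a)/2 = 6150.5 km = 6.150×10⁶ m.
Vis-viva: v² = μ(2/r − 1/a) = 2.203×10¹³ × (2.151×10⁻⁷ − 1.626×10⁻⁷) = 1.158×10⁶ m²/s².
v = 1076 m/s = 1.076 km/s.

v ≈ 1.08 km/s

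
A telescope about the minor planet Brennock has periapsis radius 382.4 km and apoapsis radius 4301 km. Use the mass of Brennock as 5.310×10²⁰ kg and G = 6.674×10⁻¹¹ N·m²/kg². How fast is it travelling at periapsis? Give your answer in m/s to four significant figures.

v ≈ 412.6 m/s

μ = GM = 6.674×10⁻¹¹ × 5.310×10²⁰ = 3.544×10¹⁰ m³/s².
Semi-major axis a = (r_p + r_a)/2 = 2341.7 km = 2.342×10⁶ m.
Vis-viva: v² = μ(2/r − 1/a) = 3.544×10¹⁰ × (5.230×10⁻⁶ − 4.270×10⁻⁷) = 1.702×10⁵ m²/s².
v = 412.6 m/s.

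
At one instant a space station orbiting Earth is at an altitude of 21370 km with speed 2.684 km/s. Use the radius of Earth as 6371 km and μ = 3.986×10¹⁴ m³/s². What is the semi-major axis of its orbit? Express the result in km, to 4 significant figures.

a ≈ 18510 km

r = 6371 + 21370 = 27741 km = 2.774×10⁷ m.
Vis-viva rearranged: 1/a = 2/r − v²/μ = 7.210×10⁻⁸ − 1.807×10⁻⁸ = 5.402×10⁻⁸ m⁻¹.
a = 1.851×10⁷ m = 18511 km.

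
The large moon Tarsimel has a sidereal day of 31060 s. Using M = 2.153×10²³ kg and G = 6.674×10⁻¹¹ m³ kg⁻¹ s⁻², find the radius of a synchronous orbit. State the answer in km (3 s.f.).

r_sync ≈ 7050 km

μ = GM = 6.674×10⁻¹¹ × 2.153×10²³ = 1.437×10¹³ m³/s².
A synchronous orbit has period T, so by Kepler's third law a = (μT²/4π²)^(1/3).
μT²/4π² = 1.437×10¹³ × (3.106×10⁴)² / 39.48 = 3.511×10²⁰ m³.
a = 7.055×10⁶ m = 7054.9 km.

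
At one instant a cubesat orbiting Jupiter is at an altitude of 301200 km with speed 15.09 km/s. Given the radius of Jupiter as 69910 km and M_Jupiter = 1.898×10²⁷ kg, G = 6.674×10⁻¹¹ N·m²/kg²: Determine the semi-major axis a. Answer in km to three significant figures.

μ = GM = 6.674×10⁻¹¹ × 1.898×10²⁷ = 1.267×10¹⁷ m³/s².
r = 69910 + 301200 = 3.7111×10⁵ km = 3.711×10⁸ m.
Specific orbital energy ε = v²/2 − μ/r = (15090)²/2 − 1.267×10¹⁷/3.711×10⁸ = -2.275×10⁸ J/kg.
Since ε = −μ/(2a), a = −μ/(2ε) = 2.784×10⁸ m = 2.7843×10⁵ km.

a ≈ 2.78×10⁵ km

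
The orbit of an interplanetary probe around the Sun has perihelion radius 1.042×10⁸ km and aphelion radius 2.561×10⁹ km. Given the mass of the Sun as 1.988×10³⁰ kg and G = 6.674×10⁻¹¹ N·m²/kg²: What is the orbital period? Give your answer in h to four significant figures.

μ = GM = 6.674×10⁻¹¹ × 1.988×10³⁰ = 1.327×10²⁰ m³/s².
Semi-major axis a = (r_p + r_a)/2 = (1.0420×10⁸ + 2.5610×10⁹)/2 = 1.3326×10⁹ km = 1.333×10¹² m.
By Kepler's third law T = 2π√(a³/μ) = 2π × 1.336×10⁸ = 8.391×10⁸ s.
= 2.331×10⁵ h.

T ≈ 233100 h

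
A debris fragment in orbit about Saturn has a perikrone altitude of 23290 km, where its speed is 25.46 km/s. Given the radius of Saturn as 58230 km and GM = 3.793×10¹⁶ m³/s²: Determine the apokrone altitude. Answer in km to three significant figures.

r_p = 58230 + 23290 = 81520 km = 8.152×10⁷ m.
Specific energy ε = v²/2 − μ/r = -1.412×10⁸ J/kg, so a = −μ/(2ε) = 1.343×10⁸ m.
The apsides satisfy r_p + r_a = 2a, so the apokrone radius is 2a − r_p = 1.871×10⁸ m = 1.8715×10⁵ km.
Apokrone altitude = 1.8715×10⁵ − 58230 = 1.2892×10⁵ km.

apokrone altitude ≈ 1.29×10⁵ km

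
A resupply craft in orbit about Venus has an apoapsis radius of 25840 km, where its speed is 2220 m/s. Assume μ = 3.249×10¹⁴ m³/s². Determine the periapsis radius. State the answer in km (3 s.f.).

periapsis radius ≈ 6300 km

r_a = 2.584×10⁷ m.
Specific energy ε = v²/2 − μ/r = -1.011×10⁷ J/kg, so a = −μ/(2ε) = 1.607×10⁷ m.
The apsides satisfy r_p + r_a = 2a, so the periapsis radius is 2a − r_a = 6.299×10⁶ m = 6298.6 km.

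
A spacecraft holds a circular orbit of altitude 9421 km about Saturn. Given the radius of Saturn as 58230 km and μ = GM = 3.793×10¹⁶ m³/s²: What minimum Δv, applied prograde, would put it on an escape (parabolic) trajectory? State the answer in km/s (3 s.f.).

Δv ≈ 9.81 km/s

r = 58230 + 9421 = 67651 km = 6.7651×10⁷ m.
Circular speed v_c = √(μ/r) = 23680 m/s.
Escape speed v_esc = √(2μ/r) = √2 × v_c = 33490 m/s.
Δv = v_esc − v_c = 9808 m/s = 9.808 km/s.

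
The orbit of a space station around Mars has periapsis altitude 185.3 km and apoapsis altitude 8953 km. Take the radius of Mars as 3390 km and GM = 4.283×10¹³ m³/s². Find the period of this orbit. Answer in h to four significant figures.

T ≈ 5.988 h

r_p = 3390 + 185.3 = 3575.3 km = 3.5753×10⁶ m.
r_a = 3390 + 8953 = 12343 km = 1.2343×10⁷ m.
Semi-major axis a = (r_p + r_a)/2 = (3575.3 + 12343)/2 = 7959.1 km = 7.959×10⁶ m.
By Kepler's third law T = 2π√(a³/μ) = 2π × 3.431×10³ = 2.156×10⁴ s.
= 5.988 h.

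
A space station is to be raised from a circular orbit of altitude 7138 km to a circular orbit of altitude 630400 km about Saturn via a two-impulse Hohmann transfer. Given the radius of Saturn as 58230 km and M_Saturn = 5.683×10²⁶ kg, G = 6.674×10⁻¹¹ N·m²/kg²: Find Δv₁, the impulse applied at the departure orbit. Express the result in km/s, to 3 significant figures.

μ = GM = 6.674×10⁻¹¹ × 5.683×10²⁶ = 3.793×10¹⁶ m³/s².
r₁ = 58230 + 7138 = 65368 km = 6.5368×10⁷ m.
r₂ = 58230 + 630400 = 688630 km = 6.8863×10⁸ m.
Transfer ellipse a_t = (r₁ + r₂)/2 = 3.770×10⁸ m.
At r₁: circular v_c1 = √(μ/r₁) = 24090 m/s; transfer-perikrone v_p = √[μ(2/r₁ − 1/a_t)] = 32560 m/s.
Δv₁ = v_p − v_c1 = 8467 m/s.
= 8.467 km/s.

Δv ≈ 8.47 km/s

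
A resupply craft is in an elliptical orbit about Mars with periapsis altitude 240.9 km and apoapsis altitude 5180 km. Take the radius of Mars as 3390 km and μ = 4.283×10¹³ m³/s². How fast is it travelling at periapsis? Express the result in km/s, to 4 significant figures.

v ≈ 4.071 km/s

r_p = 3390 + 240.9 = 3630.9 km = 3.6309×10⁶ m.
r_a = 3390 + 5180 = 8570.0 km = 8.5700×10⁶ m.
Semi-major axis a = (r_p + r_a)/2 = 6100.4 km = 6.100×10⁶ m.
Vis-viva: v² = μ(2/r − 1/a) = 4.283×10¹³ × (5.508×10⁻⁷ − 1.639×10⁻⁷) = 1.657×10⁷ m²/s².
v = 4071 m/s = 4.071 km/s.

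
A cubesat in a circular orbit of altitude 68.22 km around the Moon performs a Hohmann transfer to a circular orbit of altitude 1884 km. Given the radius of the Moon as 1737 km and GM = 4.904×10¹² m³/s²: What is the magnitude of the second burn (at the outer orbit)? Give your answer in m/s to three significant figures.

r₁ = 1737 + 68.22 = 1805.2 km = 1.8052×10⁶ m.
r₂ = 1737 + 1884 = 3621.0 km = 3.6210×10⁶ m.
Transfer ellipse a_t = (r₁ + r₂)/2 = 2.713×10⁶ m.
At r₁: circular v_c1 = √(μ/r₁) = 1648 m/s; transfer-perilune v_p = √[μ(2/r₁ − 1/a_t)] = 1904 m/s.
At r₂: circular v_c2 = √(μ/r₂) = 1164 m/s; transfer-apolune v_a = √[μ(2/r₂ − 1/a_t)] = 949.3 m/s.
Δv₂ = v_c2 − v_a = 214.5 m/s.

Δv ≈ 214 m/s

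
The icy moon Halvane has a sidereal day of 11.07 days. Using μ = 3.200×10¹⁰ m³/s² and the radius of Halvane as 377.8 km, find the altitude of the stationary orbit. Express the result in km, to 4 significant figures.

T = 11.07 days = 9.564×10⁵ s.
A synchronous orbit has period T, so by Kepler's third law a = (μT²/4π²)^(1/3).
μT²/4π² = 3.200×10¹⁰ × (9.564×10⁵)² / 39.48 = 7.415×10²⁰ m³.
a = 9.051×10⁶ m = 9051.2 km.
Altitude h = a − R = 9051.2 − 377.8 = 8673.4 km.

h_sync ≈ 8673 km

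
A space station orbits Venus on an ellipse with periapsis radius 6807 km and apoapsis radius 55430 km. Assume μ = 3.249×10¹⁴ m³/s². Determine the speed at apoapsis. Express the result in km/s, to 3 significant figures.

Semi-major axis a = (r_p + r_a)/2 = 31118 km = 3.112×10⁷ m.
Vis-viva: v² = μ(2/r − 1/a) = 3.249×10¹⁴ × (3.608×10⁻⁸ − 3.214×10⁻⁸) = 1.282×10⁶ m²/s².
v = 1132 m/s = 1.132 km/s.

v ≈ 1.13 km/s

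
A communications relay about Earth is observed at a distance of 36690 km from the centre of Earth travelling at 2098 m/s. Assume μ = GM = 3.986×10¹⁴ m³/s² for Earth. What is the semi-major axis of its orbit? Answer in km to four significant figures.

r = 3.669×10⁷ m.
Specific orbital energy ε = v²/2 − μ/r = (2098)²/2 − 3.986×10¹⁴/3.669×10⁷ = -8.663×10⁶ J/kg.
Since ε = −μ/(2a), a = −μ/(2ε) = 2.301×10⁷ m = 23005 km.

a ≈ 23010 km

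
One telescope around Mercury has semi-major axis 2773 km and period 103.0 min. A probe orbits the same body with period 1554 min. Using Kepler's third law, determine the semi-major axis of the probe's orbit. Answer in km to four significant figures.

Kepler's third law: a³ ∝ T², so a₂ = a₁ (T₂/T₁)^(2/3).
T₂/T₁ = 15.09, (T₂/T₁)^(2/3) = 6.106.
a₂ = 2773 × 6.106 = 16930 km.

a₂ ≈ 16930 km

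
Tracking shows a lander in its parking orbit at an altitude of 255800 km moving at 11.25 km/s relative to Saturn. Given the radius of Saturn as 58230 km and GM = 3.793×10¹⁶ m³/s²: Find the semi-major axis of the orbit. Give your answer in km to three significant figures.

a ≈ 3.30×10⁵ km

r = 58230 + 255800 = 3.1403×10⁵ km = 3.140×10⁸ m.
Specific orbital energy ε = v²/2 − μ/r = (11250)²/2 − 3.793×10¹⁶/3.140×10⁸ = -5.750×10⁷ J/kg.
Since ε = −μ/(2a), a = −μ/(2ε) = 3.298×10⁸ m = 3.2981×10⁵ km.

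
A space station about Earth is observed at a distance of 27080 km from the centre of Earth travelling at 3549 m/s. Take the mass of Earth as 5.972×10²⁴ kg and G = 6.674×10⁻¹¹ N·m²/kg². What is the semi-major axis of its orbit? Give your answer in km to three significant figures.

μ = GM = 6.674×10⁻¹¹ × 5.972×10²⁴ = 3.986×10¹⁴ m³/s².
r = 2.708×10⁷ m.
Vis-viva rearranged: 1/a = 2/r − v²/μ = 7.386×10⁻⁸ − 3.160×10⁻⁸ = 4.225×10⁻⁸ m⁻¹.
a = 2.367×10⁷ m = 23666 km.

a ≈ 23700 km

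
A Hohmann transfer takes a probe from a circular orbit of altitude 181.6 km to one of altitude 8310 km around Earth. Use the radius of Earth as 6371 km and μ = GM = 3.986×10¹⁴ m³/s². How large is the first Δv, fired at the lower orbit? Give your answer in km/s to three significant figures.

Δv ≈ 1.37 km/s

r₁ = 6371 + 181.6 = 6552.6 km = 6.5526×10⁶ m.
r₂ = 6371 + 8310 = 14681 km = 1.4681×10⁷ m.
Transfer ellipse a_t = (r₁ + r₂)/2 = 1.062×10⁷ m.
At r₁: circular v_c1 = √(μ/r₁) = 7799 m/s; transfer-perigee v_p = √[μ(2/r₁ − 1/a_t)] = 9172 m/s.
Δv₁ = v_p − v_c1 = 1372 m/s.
= 1.372 km/s.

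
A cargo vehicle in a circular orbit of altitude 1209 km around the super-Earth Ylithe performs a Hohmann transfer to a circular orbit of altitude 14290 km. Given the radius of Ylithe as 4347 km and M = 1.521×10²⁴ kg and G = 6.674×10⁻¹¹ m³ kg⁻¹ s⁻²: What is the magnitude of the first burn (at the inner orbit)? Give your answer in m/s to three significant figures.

μ = GM = 6.674×10⁻¹¹ × 1.521×10²⁴ = 1.015×10¹⁴ m³/s².
r₁ = 4347 + 1209 = 5556.0 km = 5.5560×10⁶ m.
r₂ = 4347 + 14290 = 18637 km = 1.8637×10⁷ m.
Transfer ellipse a_t = (r₁ + r₂)/2 = 1.210×10⁷ m.
At r₁: circular v_c1 = √(μ/r₁) = 4274 m/s; transfer-periapsis v_p = √[μ(2/r₁ − 1/a_t)] = 5306 m/s.
Δv₁ = v_p − v_c1 = 1031 m/s.

Δv ≈ 1030 m/s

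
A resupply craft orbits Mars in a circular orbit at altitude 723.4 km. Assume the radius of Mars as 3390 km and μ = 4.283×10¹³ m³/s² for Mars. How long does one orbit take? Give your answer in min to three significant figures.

r = 3390 + 723.4 = 4113.4 km = 4.1134×10⁶ m.
Kepler's third law: T = 2π√(r³/μ) = 2π√((4.113×10⁶)³ / 4.283×10¹³).
r³/μ = 1.625×10⁶ s², so T = 2π × 1.275×10³ = 8.010×10³ s.
Converting: 8.010×10³ s ÷ 60.00 = 133.5 min.

T ≈ 133 min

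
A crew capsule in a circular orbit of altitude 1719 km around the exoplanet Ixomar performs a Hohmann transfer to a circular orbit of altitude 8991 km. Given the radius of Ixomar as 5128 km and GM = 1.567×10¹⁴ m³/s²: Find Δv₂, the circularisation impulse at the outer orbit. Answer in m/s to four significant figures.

r₁ = 5128 + 1719 = 6847.0 km = 6.8470×10⁶ m.
r₂ = 5128 + 8991 = 14119 km = 1.4119×10⁷ m.
Transfer ellipse a_t = (r₁ + r₂)/2 = 1.048×10⁷ m.
At r₁: circular v_c1 = √(μ/r₁) = 4784 m/s; transfer-periapsis v_p = √[μ(2/r₁ − 1/a_t)] = 5552 m/s.
At r₂: circular v_c2 = √(μ/r₂) = 3331 m/s; transfer-apoapsis v_a = √[μ(2/r₂ − 1/a_t)] = 2692 m/s.
Δv₂ = v_c2 − v_a = 639.0 m/s.

Δv ≈ 639.0 m/s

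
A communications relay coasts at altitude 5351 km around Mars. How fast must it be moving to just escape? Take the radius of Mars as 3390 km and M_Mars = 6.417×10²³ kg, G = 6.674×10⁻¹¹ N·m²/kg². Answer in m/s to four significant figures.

μ = GM = 6.674×10⁻¹¹ × 6.417×10²³ = 4.283×10¹³ m³/s².
r = 3390 + 5351 = 8741.0 km = 8.7410×10⁶ m.
Escape speed v_esc = √(2μ/r) = √(2 × 4.283×10¹³ / 8.741×10⁶) = √(9.799×10⁶) = 3130 m/s.

v_esc ≈ 3130 m/s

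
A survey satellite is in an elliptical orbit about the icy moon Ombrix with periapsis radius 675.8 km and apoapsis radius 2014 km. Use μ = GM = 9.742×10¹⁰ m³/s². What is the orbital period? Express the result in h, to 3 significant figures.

Semi-major axis a = (r_p + r_a)/2 = (675.80 + 2014.0)/2 = 1344.9 km = 1.345×10⁶ m.
By Kepler's third law T = 2π√(a³/μ) = 2π × 4.997×10³ = 3.140×10⁴ s.
= 8.721 h.

T ≈ 8.72 h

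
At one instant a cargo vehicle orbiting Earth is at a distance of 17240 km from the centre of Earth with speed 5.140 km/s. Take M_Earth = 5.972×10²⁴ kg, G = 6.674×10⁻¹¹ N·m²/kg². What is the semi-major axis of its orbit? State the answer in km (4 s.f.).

μ = GM = 6.674×10⁻¹¹ × 5.972×10²⁴ = 3.986×10¹⁴ m³/s².
r = 1.724×10⁷ m.
Vis-viva rearranged: 1/a = 2/r − v²/μ = 1.160×10⁻⁷ − 6.629×10⁻⁸ = 4.972×10⁻⁸ m⁻¹.
a = 2.011×10⁷ m = 20111 km.

a ≈ 20110 km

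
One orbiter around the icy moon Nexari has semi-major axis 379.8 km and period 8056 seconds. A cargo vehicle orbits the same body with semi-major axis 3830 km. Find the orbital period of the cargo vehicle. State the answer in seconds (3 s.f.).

Kepler's third law: T² ∝ a³, so T₂ = T₁ (a₂/a₁)^(3/2).
a₂/a₁ = 10.08, (a₂/a₁)^(3/2) = 32.02.
T₂ = 8056 × 32.02 = 2.580×10⁵ seconds.

T₂ ≈ 2.58×10⁵ seconds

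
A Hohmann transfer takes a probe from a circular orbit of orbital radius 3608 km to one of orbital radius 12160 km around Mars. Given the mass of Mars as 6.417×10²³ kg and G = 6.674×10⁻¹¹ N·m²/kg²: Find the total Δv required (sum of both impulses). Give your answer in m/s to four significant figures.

μ = GM = 6.674×10⁻¹¹ × 6.417×10²³ = 4.283×10¹³ m³/s².
r₁ = 3608 km = 3.608×10⁶ m.
r₂ = 12160 km = 1.216×10⁷ m.
Transfer ellipse a_t = (r₁ + r₂)/2 = 7.884×10⁶ m.
At r₁: circular v_c1 = √(μ/r₁) = 3445 m/s; transfer-periapsis v_p = √[μ(2/r₁ − 1/a_t)] = 4279 m/s.
Δv₁ = v_p − v_c1 = 833.5 m/s.
At r₂: circular v_c2 = √(μ/r₂) = 1877 m/s; transfer-apoapsis v_a = √[μ(2/r₂ − 1/a_t)] = 1270 m/s.
Δv₂ = v_c2 − v_a = 607.1 m/s.
Total Δv = Δv₁ + Δv₂ = 1441 m/s.

Δv_total ≈ 1441 m/s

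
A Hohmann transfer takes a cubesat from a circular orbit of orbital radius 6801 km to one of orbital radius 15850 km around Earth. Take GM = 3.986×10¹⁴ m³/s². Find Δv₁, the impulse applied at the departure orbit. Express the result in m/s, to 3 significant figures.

Δv ≈ 1400 m/s

r₁ = 6801 km = 6.801×10⁶ m.
r₂ = 15850 km = 1.585×10⁷ m.
Transfer ellipse a_t = (r₁ + r₂)/2 = 1.133×10⁷ m.
At r₁: circular v_c1 = √(μ/r₁) = 7656 m/s; transfer-perigee v_p = √[μ(2/r₁ − 1/a_t)] = 9057 m/s.
Δv₁ = v_p − v_c1 = 1401 m/s.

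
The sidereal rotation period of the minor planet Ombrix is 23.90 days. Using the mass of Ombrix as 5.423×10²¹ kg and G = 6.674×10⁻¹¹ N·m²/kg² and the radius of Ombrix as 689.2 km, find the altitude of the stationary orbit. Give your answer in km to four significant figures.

h_sync ≈ 33250 km

μ = GM = 6.674×10⁻¹¹ × 5.423×10²¹ = 3.619×10¹¹ m³/s².
T = 23.90 days = 2.065×10⁶ s.
A synchronous orbit has period T, so by Kepler's third law a = (μT²/4π²)^(1/3).
μT²/4π² = 3.619×10¹¹ × (2.065×10⁶)² / 39.48 = 3.909×10²² m³.
a = 3.394×10⁷ m = 33939 km.
Altitude h = a − R = 33939 − 689.2 = 33250 km.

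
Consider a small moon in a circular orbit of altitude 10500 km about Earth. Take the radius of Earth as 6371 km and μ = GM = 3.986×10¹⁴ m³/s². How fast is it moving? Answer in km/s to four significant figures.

r = 6371 + 10500 = 16871 km = 1.6871×10⁷ m.
For a circular orbit v = √(μ/r) = √(3.986×10¹⁴ / 1.687×10⁷) = √(2.363×10⁷) = 4861 m/s.
That is 4.861 km/s.

v ≈ 4.861 km/s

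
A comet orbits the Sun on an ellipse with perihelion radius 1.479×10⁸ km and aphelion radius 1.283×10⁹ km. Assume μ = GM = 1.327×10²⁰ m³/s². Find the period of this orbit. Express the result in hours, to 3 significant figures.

T ≈ 91700 hours

Semi-major axis a = (r_p + r_a)/2 = (1.4790×10⁸ + 1.2830×10⁹)/2 = 7.1545×10⁸ km = 7.154×10¹¹ m.
By Kepler's third law T = 2π√(a³/μ) = 2π × 5.253×10⁷ = 3.301×10⁸ s.
= 91690 hours.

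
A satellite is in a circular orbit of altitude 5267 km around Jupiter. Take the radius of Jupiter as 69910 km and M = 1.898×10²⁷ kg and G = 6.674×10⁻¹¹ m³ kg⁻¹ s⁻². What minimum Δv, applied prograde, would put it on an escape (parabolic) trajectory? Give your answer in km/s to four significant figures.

Δv ≈ 17.00 km/s

μ = GM = 6.674×10⁻¹¹ × 1.898×10²⁷ = 1.267×10¹⁷ m³/s².
r = 69910 + 5267 = 75177 km = 7.5177×10⁷ m.
Circular speed v_c = √(μ/r) = 41050 m/s.
Escape speed v_esc = √(2μ/r) = √2 × v_c = 58050 m/s.
Δv = v_esc − v_c = 17000 m/s = 17.00 km/s.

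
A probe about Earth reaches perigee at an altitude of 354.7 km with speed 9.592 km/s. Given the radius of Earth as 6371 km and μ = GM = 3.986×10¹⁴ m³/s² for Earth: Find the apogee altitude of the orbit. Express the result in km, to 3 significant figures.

r_p = 6371 + 354.7 = 6725.7 km = 6.726×10⁶ m.
Specific energy ε = v²/2 − μ/r = -1.326×10⁷ J/kg, so a = −μ/(2ε) = 1.503×10⁷ m.
The apsides satisfy r_p + r_a = 2a, so the apogee radius is 2a − r_p = 2.333×10⁷ m = 23330 km.
Apogee altitude = 23330 − 6371 = 16959 km.

apogee altitude ≈ 17000 km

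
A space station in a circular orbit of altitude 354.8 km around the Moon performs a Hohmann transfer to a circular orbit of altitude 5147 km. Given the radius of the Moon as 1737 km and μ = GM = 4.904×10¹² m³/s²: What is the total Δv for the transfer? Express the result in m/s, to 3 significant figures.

Δv_total ≈ 633 m/s

r₁ = 1737 + 354.8 = 2091.8 km = 2.0918×10⁶ m.
r₂ = 1737 + 5147 = 6884.0 km = 6.8840×10⁶ m.
Transfer ellipse a_t = (r₁ + r₂)/2 = 4.488×10⁶ m.
At r₁: circular v_c1 = √(μ/r₁) = 1531 m/s; transfer-perilune v_p = √[μ(2/r₁ − 1/a_t)] = 1896 m/s.
Δv₁ = v_p − v_c1 = 365.2 m/s.
At r₂: circular v_c2 = √(μ/r₂) = 844.0 m/s; transfer-apolune v_a = √[μ(2/r₂ − 1/a_t)] = 576.2 m/s.
Δv₂ = v_c2 − v_a = 267.8 m/s.
Total Δv = Δv₁ + Δv₂ = 633.0 m/s.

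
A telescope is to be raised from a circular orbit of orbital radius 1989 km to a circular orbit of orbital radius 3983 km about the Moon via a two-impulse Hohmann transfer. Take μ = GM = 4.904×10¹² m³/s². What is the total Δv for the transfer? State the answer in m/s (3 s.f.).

Δv_total ≈ 447 m/s

r₁ = 1989 km = 1.989×10⁶ m.
r₂ = 3983 km = 3.983×10⁶ m.
Transfer ellipse a_t = (r₁ + r₂)/2 = 2.986×10⁶ m.
At r₁: circular v_c1 = √(μ/r₁) = 1570 m/s; transfer-perilune v_p = √[μ(2/r₁ − 1/a_t)] = 1814 m/s.
Δv₁ = v_p − v_c1 = 243.3 m/s.
At r₂: circular v_c2 = √(μ/r₂) = 1110 m/s; transfer-apolune v_a = √[μ(2/r₂ − 1/a_t)] = 905.6 m/s.
Δv₂ = v_c2 − v_a = 204.0 m/s.
Total Δv = Δv₁ + Δv₂ = 447.3 m/s.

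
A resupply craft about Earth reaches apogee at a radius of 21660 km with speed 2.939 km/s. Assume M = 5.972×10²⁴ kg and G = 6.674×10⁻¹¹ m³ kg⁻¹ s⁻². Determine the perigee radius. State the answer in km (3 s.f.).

perigee radius ≈ 6640 km

μ = GM = 6.674×10⁻¹¹ × 5.972×10²⁴ = 3.986×10¹⁴ m³/s².
r_a = 2.166×10⁷ m.
Specific energy ε = v²/2 − μ/r = -1.408×10⁷ J/kg, so a = −μ/(2ε) = 1.415×10⁷ m.
The apsides satisfy r_p + r_a = 2a, so the perigee radius is 2a − r_a = 6.643×10⁶ m = 6642.8 km.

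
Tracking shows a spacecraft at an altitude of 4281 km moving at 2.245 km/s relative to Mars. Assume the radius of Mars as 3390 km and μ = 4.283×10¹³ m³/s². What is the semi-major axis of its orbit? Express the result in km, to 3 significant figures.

r = 3390 + 4281 = 7671.0 km = 7.671×10⁶ m.
Vis-viva rearranged: 1/a = 2/r − v²/μ = 2.607×10⁻⁷ − 1.177×10⁻⁷ = 1.430×10⁻⁷ m⁻¹.
a = 6.991×10⁶ m = 6990.7 km.

a ≈ 6990 km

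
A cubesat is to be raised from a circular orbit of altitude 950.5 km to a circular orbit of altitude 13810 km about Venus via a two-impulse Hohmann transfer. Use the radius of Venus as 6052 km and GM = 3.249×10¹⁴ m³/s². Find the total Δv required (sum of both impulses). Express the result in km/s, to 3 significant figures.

Δv_total ≈ 2.60 km/s

r₁ = 6052 + 950.5 = 7002.5 km = 7.0025×10⁶ m.
r₂ = 6052 + 13810 = 19862 km = 1.9862×10⁷ m.
Transfer ellipse a_t = (r₁ + r₂)/2 = 1.343×10⁷ m.
At r₁: circular v_c1 = √(μ/r₁) = 6812 m/s; transfer-periapsis v_p = √[μ(2/r₁ − 1/a_t)] = 8283 m/s.
Δv₁ = v_p − v_c1 = 1471 m/s.
At r₂: circular v_c2 = √(μ/r₂) = 4044 m/s; transfer-apoapsis v_a = √[μ(2/r₂ − 1/a_t)] = 2920 m/s.
Δv₂ = v_c2 − v_a = 1124 m/s.
Total Δv = Δv₁ + Δv₂ = 2596 m/s = 2.596 km/s.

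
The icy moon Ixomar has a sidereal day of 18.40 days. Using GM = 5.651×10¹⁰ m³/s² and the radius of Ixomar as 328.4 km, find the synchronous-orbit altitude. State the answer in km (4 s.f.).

T = 18.40 days = 1.590×10⁶ s.
A synchronous orbit has period T, so by Kepler's third law a = (μT²/4π²)^(1/3).
μT²/4π² = 5.651×10¹⁰ × (1.590×10⁶)² / 39.48 = 3.618×10²¹ m³.
a = 1.535×10⁷ m = 15351 km.
Altitude h = a − R = 15351 − 328.4 = 15023 km.

h_sync ≈ 15020 km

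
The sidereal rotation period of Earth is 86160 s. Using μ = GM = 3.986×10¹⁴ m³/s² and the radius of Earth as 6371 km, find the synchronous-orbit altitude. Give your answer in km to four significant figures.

A synchronous orbit has period T, so by Kepler's third law a = (μT²/4π²)^(1/3).
μT²/4π² = 3.986×10¹⁴ × (8.616×10⁴)² / 39.48 = 7.495×10²² m³.
a = 4.216×10⁷ m = 42163 km.
Altitude h = a − R = 42163 − 6371 = 35792 km.

h_sync ≈ 35790 km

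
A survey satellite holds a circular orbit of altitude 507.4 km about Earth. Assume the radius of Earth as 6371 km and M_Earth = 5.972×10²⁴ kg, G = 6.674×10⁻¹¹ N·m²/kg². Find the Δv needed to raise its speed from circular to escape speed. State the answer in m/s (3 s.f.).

Δv ≈ 3150 m/s

μ = GM = 6.674×10⁻¹¹ × 5.972×10²⁴ = 3.986×10¹⁴ m³/s².
r = 6371 + 507.4 = 6878.4 km = 6.8784×10⁶ m.
Circular speed v_c = √(μ/r) = 7612 m/s.
Escape speed v_esc = √(2μ/r) = √2 × v_c = 10770 m/s.
Δv = v_esc − v_c = 3153 m/s.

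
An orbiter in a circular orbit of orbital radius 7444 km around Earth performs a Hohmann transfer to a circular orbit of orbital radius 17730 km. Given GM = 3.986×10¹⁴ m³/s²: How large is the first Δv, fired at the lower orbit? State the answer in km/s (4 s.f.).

r₁ = 7444 km = 7.444×10⁶ m.
r₂ = 17730 km = 1.773×10⁷ m.
Transfer ellipse a_t = (r₁ + r₂)/2 = 1.259×10⁷ m.
At r₁: circular v_c1 = √(μ/r₁) = 7318 m/s; transfer-perigee v_p = √[μ(2/r₁ − 1/a_t)] = 8685 m/s.
Δv₁ = v_p − v_c1 = 1367 m/s.
= 1.367 km/s.

Δv ≈ 1.367 km/s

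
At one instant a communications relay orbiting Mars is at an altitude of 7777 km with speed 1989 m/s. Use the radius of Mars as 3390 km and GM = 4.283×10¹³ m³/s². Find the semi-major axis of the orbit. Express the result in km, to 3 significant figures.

r = 3390 + 7777 = 11167 km = 1.117×10⁷ m.
Vis-viva rearranged: 1/a = 2/r − v²/μ = 1.791×10⁻⁷ − 9.237×10⁻⁸ = 8.673×10⁻⁸ m⁻¹.
a = 1.153×10⁷ m = 11530 km.

a ≈ 11500 km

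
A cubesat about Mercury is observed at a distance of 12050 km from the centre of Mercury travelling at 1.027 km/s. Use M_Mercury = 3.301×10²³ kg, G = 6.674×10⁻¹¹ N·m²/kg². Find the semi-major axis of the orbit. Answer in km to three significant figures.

μ = GM = 6.674×10⁻¹¹ × 3.301×10²³ = 2.203×10¹³ m³/s².
r = 1.205×10⁷ m.
Specific orbital energy ε = v²/2 − μ/r = (1027)²/2 − 2.203×10¹³/1.205×10⁷ = -1.301×10⁶ J/kg.
Since ε = −μ/(2a), a = −μ/(2ε) = 8.467×10⁶ m = 8467.4 km.

a ≈ 8470 km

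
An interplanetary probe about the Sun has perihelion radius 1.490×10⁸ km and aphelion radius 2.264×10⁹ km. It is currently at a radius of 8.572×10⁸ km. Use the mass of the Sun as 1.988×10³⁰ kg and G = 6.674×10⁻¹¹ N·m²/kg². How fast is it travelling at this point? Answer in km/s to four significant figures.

v ≈ 14.13 km/s

μ = GM = 6.674×10⁻¹¹ × 1.988×10³⁰ = 1.327×10²⁰ m³/s².
Semi-major axis a = (r_p + r_a)/2 = 1.2065×10⁹ km = 1.206×10¹² m.
Vis-viva: v² = μ(2/r − 1/a) = 1.327×10²⁰ × (2.333×10⁻¹² − 8.288×10⁻¹³) = 1.996×10⁸ m²/s².
v = 14130 m/s = 14.13 km/s.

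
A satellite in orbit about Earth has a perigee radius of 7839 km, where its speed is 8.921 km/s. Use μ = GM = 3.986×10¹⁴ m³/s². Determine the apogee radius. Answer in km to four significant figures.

apogee radius ≈ 28210 km

r_p = 7.839×10⁶ m.
Specific energy ε = v²/2 − μ/r = -1.106×10⁷ J/kg, so a = −μ/(2ε) = 1.803×10⁷ m.
The apsides satisfy r_p + r_a = 2a, so the apogee radius is 2a − r_p = 2.821×10⁷ m = 28213 km.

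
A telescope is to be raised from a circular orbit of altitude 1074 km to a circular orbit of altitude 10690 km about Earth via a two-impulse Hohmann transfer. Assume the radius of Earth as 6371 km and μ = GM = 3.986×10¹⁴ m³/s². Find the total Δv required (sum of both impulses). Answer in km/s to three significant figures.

Δv_total ≈ 2.38 km/s

r₁ = 6371 + 1074 = 7445.0 km = 7.4450×10⁶ m.
r₂ = 6371 + 10690 = 17061 km = 1.7061×10⁷ m.
Transfer ellipse a_t = (r₁ + r₂)/2 = 1.225×10⁷ m.
At r₁: circular v_c1 = √(μ/r₁) = 7317 m/s; transfer-perigee v_p = √[μ(2/r₁ − 1/a_t)] = 8634 m/s.
Δv₁ = v_p − v_c1 = 1317 m/s.
At r₂: circular v_c2 = √(μ/r₂) = 4834 m/s; transfer-apogee v_a = √[μ(2/r₂ − 1/a_t)] = 3768 m/s.
Δv₂ = v_c2 − v_a = 1066 m/s.
Total Δv = Δv₁ + Δv₂ = 2383 m/s = 2.383 km/s.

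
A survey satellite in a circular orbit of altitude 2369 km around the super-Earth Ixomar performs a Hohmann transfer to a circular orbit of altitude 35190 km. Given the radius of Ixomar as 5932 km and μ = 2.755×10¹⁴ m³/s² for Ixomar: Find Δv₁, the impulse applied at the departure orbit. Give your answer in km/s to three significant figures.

Δv ≈ 1.67 km/s

r₁ = 5932 + 2369 = 8301.0 km = 8.3010×10⁶ m.
r₂ = 5932 + 35190 = 41122 km = 4.1122×10⁷ m.
Transfer ellipse a_t = (r₁ + r₂)/2 = 2.471×10⁷ m.
At r₁: circular v_c1 = √(μ/r₁) = 5761 m/s; transfer-periapsis v_p = √[μ(2/r₁ − 1/a_t)] = 7432 m/s.
Δv₁ = v_p − v_c1 = 1671 m/s.
= 1.671 km/s.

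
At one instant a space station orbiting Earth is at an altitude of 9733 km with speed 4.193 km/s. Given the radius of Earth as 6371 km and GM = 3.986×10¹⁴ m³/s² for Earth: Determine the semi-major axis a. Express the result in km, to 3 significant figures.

r = 6371 + 9733 = 16104 km = 1.610×10⁷ m.
Vis-viva rearranged: 1/a = 2/r − v²/μ = 1.242×10⁻⁷ − 4.411×10⁻⁸ = 8.009×10⁻⁸ m⁻¹.
a = 1.249×10⁷ m = 12487 km.

a ≈ 12500 km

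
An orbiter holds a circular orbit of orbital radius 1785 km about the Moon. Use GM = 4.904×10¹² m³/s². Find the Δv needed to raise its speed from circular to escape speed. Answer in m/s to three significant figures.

Δv ≈ 687 m/s

r = 1785 km = 1.785×10⁶ m.
Circular speed v_c = √(μ/r) = 1658 m/s.
Escape speed v_esc = √(2μ/r) = √2 × v_c = 2344 m/s.
Δv = v_esc − v_c = 686.6 m/s.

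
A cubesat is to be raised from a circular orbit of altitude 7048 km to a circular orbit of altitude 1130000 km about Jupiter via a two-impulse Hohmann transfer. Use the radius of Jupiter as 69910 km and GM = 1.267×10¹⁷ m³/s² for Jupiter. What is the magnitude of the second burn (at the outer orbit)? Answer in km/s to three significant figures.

r₁ = 69910 + 7048 = 76958 km = 7.6958×10⁷ m.
r₂ = 69910 + 1130000 = 1199900 km = 1.1999×10⁹ m.
Transfer ellipse a_t = (r₁ + r₂)/2 = 6.384×10⁸ m.
At r₁: circular v_c1 = √(μ/r₁) = 40580 m/s; transfer-perijove v_p = √[μ(2/r₁ − 1/a_t)] = 55630 m/s.
At r₂: circular v_c2 = √(μ/r₂) = 10280 m/s; transfer-apojove v_a = √[μ(2/r₂ − 1/a_t)] = 3568 m/s.
Δv₂ = v_c2 − v_a = 6708 m/s.
= 6.708 km/s.

Δv ≈ 6.71 km/s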